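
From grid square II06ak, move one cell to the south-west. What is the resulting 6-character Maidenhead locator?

Longitude subsquare a = 0; −1 → -1, wraps to 23 = x, carry into square.
Longitude square 0; −1 → -1, wraps to 9, carry into field.
Longitude field I = 8; −1 → 7 = H.
Latitude subsquare k = 10; −1 → 9 = j.

HI96xj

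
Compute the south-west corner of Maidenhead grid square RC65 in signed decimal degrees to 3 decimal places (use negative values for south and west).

Field R=17, C=2: +17·20° lon, +2·10° lat → SW at lon 160°, lat -70°.
Square 6, 5: +6·2° lon, +5·1° lat → SW at lon 172°, lat -65°.
latitude -65.000, longitude 172.000.

-65.000, 172.000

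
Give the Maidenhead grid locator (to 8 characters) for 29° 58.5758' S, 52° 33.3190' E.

LG60ga65

Offset from 180°W / 90°S: lon 232.55532°, lat 60.02374°.
Field: 232.55532/20 → 11 → L, 60.02374/10 → 6 → G; chars LG.
Square: 12.55532/2 → 6, 0.02374/1 → 0; chars 60.
Subsquare: 0.55532/0.0833333 → 6 → g, 0.02374/0.0416667 → 0 → a; chars ga.
Extended square: 0.05532/0.00833333 → 6, 0.02374/0.00416667 → 5; chars 65.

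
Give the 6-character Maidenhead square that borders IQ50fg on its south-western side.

IQ50ef

Longitude subsquare f = 5; −1 → 4 = e.
Latitude subsquare g = 6; −1 → 5 = f.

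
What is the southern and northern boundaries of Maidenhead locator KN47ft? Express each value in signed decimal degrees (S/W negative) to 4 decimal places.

47.7917, 47.8333

Field K=10, N=13: +10·20° lon, +13·10° lat → SW at lon 20°, lat 40°.
Square 4, 7: +4·2° lon, +7·1° lat → SW at lon 28°, lat 47°.
Subsquare f=5, t=19: +5·0.0833333° lon, +19·0.0416667° lat → SW at lon 28.4167°, lat 47.7917°.
Cell spans 0.0833333° lon × 0.0416667° lat.
south 47.7917, north 47.8333.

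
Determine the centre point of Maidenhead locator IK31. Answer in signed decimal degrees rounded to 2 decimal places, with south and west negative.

Field I=8, K=10: +8·20° lon, +10·10° lat → SW at lon -20°, lat 10°.
Square 3, 1: +3·2° lon, +1·1° lat → SW at lon -14°, lat 11°.
Cell spans 2° lon × 1° lat. Centre is SW corner plus half of each.
latitude 11.50, longitude -13.00.

11.50, -13.00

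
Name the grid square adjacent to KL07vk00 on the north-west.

KL07uk91

Longitude extended square 0; −1 → -1, wraps to 9, carry into subsquare.
Longitude subsquare v = 21; −1 → 20 = u.
Latitude extended square 0; +1 → 1.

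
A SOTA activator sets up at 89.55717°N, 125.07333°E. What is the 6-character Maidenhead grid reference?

Offset from 180°W / 90°S: lon 305.0733°, lat 179.5572°.
Field (20°×10°, letters A–R): lon ⌊305.0733/20⌋ = 15 → P; lat ⌊179.5572/10⌋ = 17 → R.
Square (2°×1°, digits 0–9): lon ⌊5.0733/2⌋ = 2; lat ⌊9.5572/1⌋ = 9.
Subsquare (5′×2.5′, letters a–x): lon ⌊1.0733/0.0833333⌋ = 12 → m; lat ⌊0.5572/0.0416667⌋ = 13 → n.

PR29mn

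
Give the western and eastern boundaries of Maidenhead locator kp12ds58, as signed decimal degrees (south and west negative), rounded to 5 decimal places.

Field K=10, P=15: +10·20° lon, +15·10° lat → SW at lon 20°, lat 60°.
Square 1, 2: +1·2° lon, +2·1° lat → SW at lon 22°, lat 62°.
Subsquare d=3, s=18: +3·0.0833333° lon, +18·0.0416667° lat → SW at lon 22.25°, lat 62.75°.
Extended square 5, 8: +5·0.00833333° lon, +8·0.00416667° lat → SW at lon 22.2917°, lat 62.7833°.
Cell spans 0.00833333° lon × 0.00416667° lat.
west 22.29167, east 22.30000.

22.29167, 22.30000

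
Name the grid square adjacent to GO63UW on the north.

Latitude subsquare w = 22; +1 → 23 = x.
The longitude characters are unchanged.

GO63ux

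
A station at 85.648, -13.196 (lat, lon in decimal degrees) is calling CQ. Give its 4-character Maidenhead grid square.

Offset from 180°W / 90°S: lon 166.80°, lat 175.65°.
Field: lon ⌊166.80/20⌋ = 8 → I; lat ⌊175.65/10⌋ = 17 → R.
Square: lon ⌊6.80/2⌋ = 3; lat ⌊5.65/1⌋ = 5.

IR35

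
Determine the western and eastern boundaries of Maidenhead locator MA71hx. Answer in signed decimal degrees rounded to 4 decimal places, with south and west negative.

74.5833, 74.6667

Field M=12, A=0: +12·20° lon, +0·10° lat → SW at lon 60°, lat -90°.
Square 7, 1: +7·2° lon, +1·1° lat → SW at lon 74°, lat -89°.
Subsquare h=7, x=23: +7·0.0833333° lon, +23·0.0416667° lat → SW at lon 74.5833°, lat -88.0417°.
Cell spans 0.0833333° lon × 0.0416667° lat.
west 74.5833, east 74.6667.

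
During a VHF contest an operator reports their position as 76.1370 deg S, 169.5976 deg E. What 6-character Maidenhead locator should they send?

RB43tu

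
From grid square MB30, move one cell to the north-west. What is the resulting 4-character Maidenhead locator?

MB21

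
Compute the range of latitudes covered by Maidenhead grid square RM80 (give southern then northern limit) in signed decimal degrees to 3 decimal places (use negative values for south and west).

Field R=17, M=12: +17·20° lon, +12·10° lat → SW at lon 160°, lat 30°.
Square 8, 0: +8·2° lon, +0·1° lat → SW at lon 176°, lat 30°.
Cell spans 2° lon × 1° lat.
south 30.000, north 31.000.

30.000, 31.000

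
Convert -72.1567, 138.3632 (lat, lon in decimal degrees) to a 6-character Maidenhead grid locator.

PB97eu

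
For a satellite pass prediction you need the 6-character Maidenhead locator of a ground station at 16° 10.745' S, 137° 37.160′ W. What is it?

Add 180° to longitude and 90° to latitude: 42.3807, 73.8209.
Field (20°×10°, letters A–R): lon ⌊42.3807/20⌋ = 2 → C; lat ⌊73.8209/10⌋ = 7 → H.
Square (2°×1°, digits 0–9): lon ⌊2.3807/2⌋ = 1; lat ⌊3.8209/1⌋ = 3.
Subsquare (5′×2.5′, letters a–x): lon ⌊0.3807/0.0833333⌋ = 4 → e; lat ⌊0.8209/0.0416667⌋ = 19 → t.

CH13et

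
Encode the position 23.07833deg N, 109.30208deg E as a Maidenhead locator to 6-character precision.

OL43pb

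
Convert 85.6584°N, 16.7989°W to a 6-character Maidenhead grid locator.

IR15op

Shift to the Maidenhead origin (180°W, 90°S): lon 163.2011, lat 175.6584.
Field: 163.2011/20 → 8 → I, 175.6584/10 → 17 → R; chars IR.
Square: 3.2011/2 → 1, 5.6584/1 → 5; chars 15.
Subsquare: 1.2011/0.0833333 → 14 → o, 0.6584/0.0416667 → 15 → p; chars op.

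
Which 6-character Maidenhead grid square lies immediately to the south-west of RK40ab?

Longitude subsquare a = 0; −1 → -1, wraps to 23 = x, carry into square.
Longitude square 4; −1 → 3.
Latitude subsquare b = 1; −1 → 0 = a.

RK30xa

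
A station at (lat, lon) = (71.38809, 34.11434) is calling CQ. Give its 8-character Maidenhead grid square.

Add 180° to longitude and 90° to latitude: 214.11434, 161.38809.
Field (20°×10°, letters A–R): 214.11434/20 → 10 → K, 161.38809/10 → 16 → Q; chars KQ.
Square (2°×1°, digits 0–9): 14.11434/2 → 7, 1.38809/1 → 1; chars 71.
Subsquare (5′×2.5′, letters a–x): 0.11434/0.0833333 → 1 → b, 0.38809/0.0416667 → 9 → j; chars bj.
Extended square (30″×15″, digits 0–9): 0.03101/0.00833333 → 3, 0.01309/0.00416667 → 3; chars 33.

KQ71bj33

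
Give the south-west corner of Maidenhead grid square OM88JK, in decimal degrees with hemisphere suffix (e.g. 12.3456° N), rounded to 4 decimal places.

Field O=14, M=12: +14·20° lon, +12·10° lat → SW at lon 100°, lat 30°.
Square 8, 8: +8·2° lon, +8·1° lat → SW at lon 116°, lat 38°.
Subsquare j=9, k=10: +9·0.0833333° lon, +10·0.0416667° lat → SW at lon 116.75°, lat 38.4167°.
latitude 38.4167° N, longitude 116.7500° E.

38.4167° N, 116.7500° E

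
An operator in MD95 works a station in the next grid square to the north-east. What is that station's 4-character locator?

ND06

Longitude square 9; +1 → 10, wraps to 0, carry into field.
Longitude field M = 12; +1 → 13 = N.
Latitude square 5; +1 → 6.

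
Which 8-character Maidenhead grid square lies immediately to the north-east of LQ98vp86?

LQ98vp97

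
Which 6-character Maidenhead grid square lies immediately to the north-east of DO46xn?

DO56ao

Longitude subsquare x = 23; +1 → 24, wraps to 0 = a, carry into square.
Longitude square 4; +1 → 5.
Latitude subsquare n = 13; +1 → 14 = o.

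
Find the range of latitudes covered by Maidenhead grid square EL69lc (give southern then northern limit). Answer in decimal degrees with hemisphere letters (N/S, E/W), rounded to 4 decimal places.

29.0833° N, 29.1250° N

Field E=4, L=11: +4·20° lon, +11·10° lat → SW at lon -100°, lat 20°.
Square 6, 9: +6·2° lon, +9·1° lat → SW at lon -88°, lat 29°.
Subsquare l=11, c=2: +11·0.0833333° lon, +2·0.0416667° lat → SW at lon -87.0833°, lat 29.0833°.
Cell spans 0.0833333° lon × 0.0416667° lat.
south 29.0833° N, north 29.1250° N.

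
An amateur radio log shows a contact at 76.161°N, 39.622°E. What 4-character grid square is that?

KQ96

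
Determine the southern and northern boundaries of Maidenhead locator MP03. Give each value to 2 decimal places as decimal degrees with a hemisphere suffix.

Field M=12, P=15: +12·20° lon, +15·10° lat → SW at lon 60°, lat 60°.
Square 0, 3: +0·2° lon, +3·1° lat → SW at lon 60°, lat 63°.
Cell spans 2° lon × 1° lat.
south 63.00° N, north 64.00° N.

63.00° N, 64.00° N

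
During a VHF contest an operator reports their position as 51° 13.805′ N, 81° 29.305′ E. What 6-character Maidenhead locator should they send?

Offset from 180°W / 90°S: lon 261.4884°, lat 141.2301°.
Field: lon ⌊261.4884/20⌋ = 13 → N; lat ⌊141.2301/10⌋ = 14 → O.
Square: lon ⌊1.4884/2⌋ = 0; lat ⌊1.2301/1⌋ = 1.
Subsquare: lon ⌊1.4884/0.0833333⌋ = 17 → r; lat ⌊0.2301/0.0416667⌋ = 5 → f.

NO01rf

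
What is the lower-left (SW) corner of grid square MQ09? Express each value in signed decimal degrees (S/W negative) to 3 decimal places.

79.000, 60.000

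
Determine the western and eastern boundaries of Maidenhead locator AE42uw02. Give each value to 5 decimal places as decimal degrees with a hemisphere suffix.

170.33333° W, 170.32500° W

Field A=0, E=4: +0·20° lon, +4·10° lat → SW at lon -180°, lat -50°.
Square 4, 2: +4·2° lon, +2·1° lat → SW at lon -172°, lat -48°.
Subsquare u=20, w=22: +20·0.0833333° lon, +22·0.0416667° lat → SW at lon -170.333°, lat -47.0833°.
Extended square 0, 2: +0·0.00833333° lon, +2·0.00416667° lat → SW at lon -170.333°, lat -47.075°.
Cell spans 0.00833333° lon × 0.00416667° lat.
west 170.33333° W, east 170.32500° W.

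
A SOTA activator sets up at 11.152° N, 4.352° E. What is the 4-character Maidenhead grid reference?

JK21

Add 180° to longitude and 90° to latitude: 184.35, 101.15.
Field: lon ⌊184.35/20⌋ = 9 → J; lat ⌊101.15/10⌋ = 10 → K.
Square: lon ⌊4.35/2⌋ = 2; lat ⌊1.15/1⌋ = 1.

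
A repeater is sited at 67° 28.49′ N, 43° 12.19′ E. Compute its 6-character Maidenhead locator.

LP17ol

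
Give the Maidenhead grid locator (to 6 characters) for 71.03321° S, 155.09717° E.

QB78nx

Add 180° to longitude and 90° to latitude: 335.0972, 18.9668.
Field (20°×10°, letters A–R): 335.0972/20 → 16 → Q, 18.9668/10 → 1 → B; chars QB.
Square (2°×1°, digits 0–9): 15.0972/2 → 7, 8.9668/1 → 8; chars 78.
Subsquare (5′×2.5′, letters a–x): 1.0972/0.0833333 → 13 → n, 0.9668/0.0416667 → 23 → x; chars nx.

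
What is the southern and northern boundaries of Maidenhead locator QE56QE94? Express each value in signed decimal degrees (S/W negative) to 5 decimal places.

-43.81667, -43.81250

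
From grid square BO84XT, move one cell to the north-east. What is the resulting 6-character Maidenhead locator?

Longitude subsquare x = 23; +1 → 24, wraps to 0 = a, carry into square.
Longitude square 8; +1 → 9.
Latitude subsquare t = 19; +1 → 20 = u.

BO94au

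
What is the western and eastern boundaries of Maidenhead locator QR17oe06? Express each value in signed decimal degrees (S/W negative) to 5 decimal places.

Field Q=16, R=17: +16·20° lon, +17·10° lat → SW at lon 140°, lat 80°.
Square 1, 7: +1·2° lon, +7·1° lat → SW at lon 142°, lat 87°.
Subsquare o=14, e=4: +14·0.0833333° lon, +4·0.0416667° lat → SW at lon 143.167°, lat 87.1667°.
Extended square 0, 6: +0·0.00833333° lon, +6·0.00416667° lat → SW at lon 143.167°, lat 87.1917°.
Cell spans 0.00833333° lon × 0.00416667° lat.
west 143.16667, east 143.17500.

143.16667, 143.17500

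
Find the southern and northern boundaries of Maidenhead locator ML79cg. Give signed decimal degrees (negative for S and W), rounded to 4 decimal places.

29.2500, 29.2917

Field M=12, L=11: +12·20° lon, +11·10° lat → SW at lon 60°, lat 20°.
Square 7, 9: +7·2° lon, +9·1° lat → SW at lon 74°, lat 29°.
Subsquare c=2, g=6: +2·0.0833333° lon, +6·0.0416667° lat → SW at lon 74.1667°, lat 29.25°.
Cell spans 0.0833333° lon × 0.0416667° lat.
south 29.2500, north 29.2917.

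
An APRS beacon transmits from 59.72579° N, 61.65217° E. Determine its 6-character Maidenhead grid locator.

MO09tr

Add 180° to longitude and 90° to latitude: 241.6522, 149.7258.
Field: lon ⌊241.6522/20⌋ = 12 → M; lat ⌊149.7258/10⌋ = 14 → O.
Square: lon ⌊1.6522/2⌋ = 0; lat ⌊9.7258/1⌋ = 9.
Subsquare: lon ⌊1.6522/0.0833333⌋ = 19 → t; lat ⌊0.7258/0.0416667⌋ = 17 → r.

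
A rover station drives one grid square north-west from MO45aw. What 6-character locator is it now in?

Longitude subsquare a = 0; −1 → -1, wraps to 23 = x, carry into square.
Longitude square 4; −1 → 3.
Latitude subsquare w = 22; +1 → 23 = x.

MO35xx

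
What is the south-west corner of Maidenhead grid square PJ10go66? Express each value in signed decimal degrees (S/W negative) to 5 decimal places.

0.60833, 122.55000

Field P=15, J=9: +15·20° lon, +9·10° lat → SW at lon 120°, lat 0°.
Square 1, 0: +1·2° lon, +0·1° lat → SW at lon 122°, lat 0°.
Subsquare g=6, o=14: +6·0.0833333° lon, +14·0.0416667° lat → SW at lon 122.5°, lat 0.583333°.
Extended square 6, 6: +6·0.00833333° lon, +6·0.00416667° lat → SW at lon 122.55°, lat 0.608333°.
latitude 0.60833, longitude 122.55000.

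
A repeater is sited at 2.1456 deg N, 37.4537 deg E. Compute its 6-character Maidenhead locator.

KJ82rd

Offset from 180°W / 90°S: lon 217.4537°, lat 92.1456°.
Field: lon ⌊217.4537/20⌋ = 10 → K; lat ⌊92.1456/10⌋ = 9 → J.
Square: lon ⌊17.4537/2⌋ = 8; lat ⌊2.1456/1⌋ = 2.
Subsquare: lon ⌊1.4537/0.0833333⌋ = 17 → r; lat ⌊0.1456/0.0416667⌋ = 3 → d.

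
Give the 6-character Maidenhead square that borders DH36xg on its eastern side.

Longitude subsquare x = 23; +1 → 24, wraps to 0 = a, carry into square.
Longitude square 3; +1 → 4.
The latitude characters are unchanged.

DH46ag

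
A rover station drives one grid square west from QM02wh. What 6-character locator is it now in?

QM02vh

Longitude subsquare w = 22; −1 → 21 = v.
The latitude characters are unchanged.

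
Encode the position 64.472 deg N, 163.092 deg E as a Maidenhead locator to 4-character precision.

RP14

Offset from 180°W / 90°S: lon 343.09°, lat 154.47°.
Field: lon ⌊343.09/20⌋ = 17 → R; lat ⌊154.47/10⌋ = 15 → P.
Square: lon ⌊3.09/2⌋ = 1; lat ⌊4.47/1⌋ = 4.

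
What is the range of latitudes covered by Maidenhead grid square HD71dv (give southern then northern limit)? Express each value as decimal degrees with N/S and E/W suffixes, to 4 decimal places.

58.1250° S, 58.0833° S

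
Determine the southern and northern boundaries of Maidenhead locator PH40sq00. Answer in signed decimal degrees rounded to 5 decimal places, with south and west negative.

-19.33333, -19.32917

Field P=15, H=7: +15·20° lon, +7·10° lat → SW at lon 120°, lat -20°.
Square 4, 0: +4·2° lon, +0·1° lat → SW at lon 128°, lat -20°.
Subsquare s=18, q=16: +18·0.0833333° lon, +16·0.0416667° lat → SW at lon 129.5°, lat -19.3333°.
Extended square 0, 0: +0·0.00833333° lon, +0·0.00416667° lat → SW at lon 129.5°, lat -19.3333°.
Cell spans 0.00833333° lon × 0.00416667° lat.
south -19.33333, north -19.32917.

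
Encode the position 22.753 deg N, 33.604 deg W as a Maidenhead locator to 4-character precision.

HL32

Shift to the Maidenhead origin (180°W, 90°S): lon 146.40, lat 112.75.
Field: lon ⌊146.40/20⌋ = 7 → H; lat ⌊112.75/10⌋ = 11 → L.
Square: lon ⌊6.40/2⌋ = 3; lat ⌊2.75/1⌋ = 2.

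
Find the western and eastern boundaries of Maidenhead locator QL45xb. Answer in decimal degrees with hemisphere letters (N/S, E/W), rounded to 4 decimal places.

Field Q=16, L=11: +16·20° lon, +11·10° lat → SW at lon 140°, lat 20°.
Square 4, 5: +4·2° lon, +5·1° lat → SW at lon 148°, lat 25°.
Subsquare x=23, b=1: +23·0.0833333° lon, +1·0.0416667° lat → SW at lon 149.917°, lat 25.0417°.
Cell spans 0.0833333° lon × 0.0416667° lat.
west 149.9167° E, east 150.0000° E.

149.9167° E, 150.0000° E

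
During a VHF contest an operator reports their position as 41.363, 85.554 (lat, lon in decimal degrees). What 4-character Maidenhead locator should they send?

Offset from 180°W / 90°S: lon 265.55°, lat 131.36°.
Field (20°×10°, letters A–R): 265.55/20 → 13 → N, 131.36/10 → 13 → N; chars NN.
Square (2°×1°, digits 0–9): 5.55/2 → 2, 1.36/1 → 1; chars 21.

NN21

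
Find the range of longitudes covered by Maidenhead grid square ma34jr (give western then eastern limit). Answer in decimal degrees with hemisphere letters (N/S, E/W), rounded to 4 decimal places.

66.7500° E, 66.8333° E

Field M=12, A=0: +12·20° lon, +0·10° lat → SW at lon 60°, lat -90°.
Square 3, 4: +3·2° lon, +4·1° lat → SW at lon 66°, lat -86°.
Subsquare j=9, r=17: +9·0.0833333° lon, +17·0.0416667° lat → SW at lon 66.75°, lat -85.2917°.
Cell spans 0.0833333° lon × 0.0416667° lat.
west 66.7500° E, east 66.8333° E.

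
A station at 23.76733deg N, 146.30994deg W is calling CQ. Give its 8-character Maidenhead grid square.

Shift to the Maidenhead origin (180°W, 90°S): lon 33.69006, lat 113.76733.
Field: 33.69006/20 → 1 → B, 113.76733/10 → 11 → L; chars BL.
Square: 13.69006/2 → 6, 3.76733/1 → 3; chars 63.
Subsquare: 1.69006/0.0833333 → 20 → u, 0.76733/0.0416667 → 18 → s; chars us.
Extended square: 0.02339/0.00833333 → 2, 0.01733/0.00416667 → 4; chars 24.

BL63us24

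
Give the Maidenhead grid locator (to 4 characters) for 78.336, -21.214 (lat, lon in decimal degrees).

HQ98

Add 180° to longitude and 90° to latitude: 158.79, 168.34.
Field: lon ⌊158.79/20⌋ = 7 → H; lat ⌊168.34/10⌋ = 16 → Q.
Square: lon ⌊18.79/2⌋ = 9; lat ⌊8.34/1⌋ = 8.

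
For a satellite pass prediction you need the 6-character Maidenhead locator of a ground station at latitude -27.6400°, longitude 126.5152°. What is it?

PG32gi

Shift to the Maidenhead origin (180°W, 90°S): lon 306.5152, lat 62.3600.
Field: 306.5152/20 → 15 → P, 62.3600/10 → 6 → G; chars PG.
Square: 6.5152/2 → 3, 2.3600/1 → 2; chars 32.
Subsquare: 0.5152/0.0833333 → 6 → g, 0.3600/0.0416667 → 8 → i; chars gi.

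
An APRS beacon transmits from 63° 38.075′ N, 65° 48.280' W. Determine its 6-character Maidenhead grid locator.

FP73cp

Add 180° to longitude and 90° to latitude: 114.1953, 153.6346.
Field: lon ⌊114.1953/20⌋ = 5 → F; lat ⌊153.6346/10⌋ = 15 → P.
Square: lon ⌊14.1953/2⌋ = 7; lat ⌊3.6346/1⌋ = 3.
Subsquare: lon ⌊0.1953/0.0833333⌋ = 2 → c; lat ⌊0.6346/0.0416667⌋ = 15 → p.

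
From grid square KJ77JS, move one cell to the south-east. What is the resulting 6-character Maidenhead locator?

KJ77kr

Longitude subsquare j = 9; +1 → 10 = k.
Latitude subsquare s = 18; −1 → 17 = r.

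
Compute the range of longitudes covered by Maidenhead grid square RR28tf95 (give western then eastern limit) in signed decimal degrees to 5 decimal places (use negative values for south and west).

Field R=17, R=17: +17·20° lon, +17·10° lat → SW at lon 160°, lat 80°.
Square 2, 8: +2·2° lon, +8·1° lat → SW at lon 164°, lat 88°.
Subsquare t=19, f=5: +19·0.0833333° lon, +5·0.0416667° lat → SW at lon 165.583°, lat 88.2083°.
Extended square 9, 5: +9·0.00833333° lon, +5·0.00416667° lat → SW at lon 165.658°, lat 88.2292°.
Cell spans 0.00833333° lon × 0.00416667° lat.
west 165.65833, east 165.66667.

165.65833, 165.66667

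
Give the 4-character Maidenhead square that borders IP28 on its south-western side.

Longitude square 2; −1 → 1.
Latitude square 8; −1 → 7.

IP17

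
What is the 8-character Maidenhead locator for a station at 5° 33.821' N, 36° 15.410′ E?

KJ85dn05

Add 180° to longitude and 90° to latitude: 216.25683, 95.56368.
Field (20°×10°, letters A–R): 216.25683/20 → 10 → K, 95.56368/10 → 9 → J; chars KJ.
Square (2°×1°, digits 0–9): 16.25683/2 → 8, 5.56368/1 → 5; chars 85.
Subsquare (5′×2.5′, letters a–x): 0.25683/0.0833333 → 3 → d, 0.56368/0.0416667 → 13 → n; chars dn.
Extended square (30″×15″, digits 0–9): 0.00683/0.00833333 → 0, 0.02202/0.00416667 → 5; chars 05.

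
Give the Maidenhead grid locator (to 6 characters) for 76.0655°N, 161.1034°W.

AQ96kb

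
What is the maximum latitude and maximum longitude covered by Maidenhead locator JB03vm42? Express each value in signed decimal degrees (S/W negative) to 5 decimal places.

Field J=9, B=1: +9·20° lon, +1·10° lat → SW at lon 0°, lat -80°.
Square 0, 3: +0·2° lon, +3·1° lat → SW at lon 0°, lat -77°.
Subsquare v=21, m=12: +21·0.0833333° lon, +12·0.0416667° lat → SW at lon 1.75°, lat -76.5°.
Extended square 4, 2: +4·0.00833333° lon, +2·0.00416667° lat → SW at lon 1.78333°, lat -76.4917°.
Cell spans 0.00833333° lon × 0.00416667° lat. NE corner is SW corner plus one full cell.
latitude -76.48750, longitude 1.79167.

-76.48750, 1.79167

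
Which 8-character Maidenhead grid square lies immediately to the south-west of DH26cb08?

Longitude extended square 0; −1 → -1, wraps to 9, carry into subsquare.
Longitude subsquare c = 2; −1 → 1 = b.
Latitude extended square 8; −1 → 7.

DH26bb97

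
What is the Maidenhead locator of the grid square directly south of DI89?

DI88

Latitude square 9; −1 → 8.
The longitude characters are unchanged.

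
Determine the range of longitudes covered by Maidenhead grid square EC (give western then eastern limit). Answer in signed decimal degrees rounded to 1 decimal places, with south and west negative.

-100.0, -80.0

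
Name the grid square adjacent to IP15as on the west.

IP05xs

Longitude subsquare a = 0; −1 → -1, wraps to 23 = x, carry into square.
Longitude square 1; −1 → 0.
The latitude characters are unchanged.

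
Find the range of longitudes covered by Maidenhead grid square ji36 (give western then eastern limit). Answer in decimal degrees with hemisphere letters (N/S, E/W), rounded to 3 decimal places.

6.000° E, 8.000° E

Field J=9, I=8: +9·20° lon, +8·10° lat → SW at lon 0°, lat -10°.
Square 3, 6: +3·2° lon, +6·1° lat → SW at lon 6°, lat -4°.
Cell spans 2° lon × 1° lat.
west 6.000° E, east 8.000° E.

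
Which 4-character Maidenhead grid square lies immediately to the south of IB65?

Latitude square 5; −1 → 4.
The longitude characters are unchanged.

IB64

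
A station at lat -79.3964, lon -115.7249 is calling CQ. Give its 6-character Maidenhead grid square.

DB20do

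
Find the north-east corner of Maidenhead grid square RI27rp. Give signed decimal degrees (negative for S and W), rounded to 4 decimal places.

Field R=17, I=8: +17·20° lon, +8·10° lat → SW at lon 160°, lat -10°.
Square 2, 7: +2·2° lon, +7·1° lat → SW at lon 164°, lat -3°.
Subsquare r=17, p=15: +17·0.0833333° lon, +15·0.0416667° lat → SW at lon 165.417°, lat -2.375°.
Cell spans 0.0833333° lon × 0.0416667° lat. NE corner is SW corner plus one full cell.
latitude -2.3333, longitude 165.5000.

-2.3333, 165.5000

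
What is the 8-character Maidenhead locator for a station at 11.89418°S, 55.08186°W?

GH28lc05

Add 180° to longitude and 90° to latitude: 124.91814, 78.10582.
Field: 124.91814/20 → 6 → G, 78.10582/10 → 7 → H; chars GH.
Square: 4.91814/2 → 2, 8.10582/1 → 8; chars 28.
Subsquare: 0.91814/0.0833333 → 11 → l, 0.10582/0.0416667 → 2 → c; chars lc.
Extended square: 0.00147/0.00833333 → 0, 0.02249/0.00416667 → 5; chars 05.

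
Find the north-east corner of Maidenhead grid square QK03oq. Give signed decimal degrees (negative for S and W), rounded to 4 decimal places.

13.7083, 141.2500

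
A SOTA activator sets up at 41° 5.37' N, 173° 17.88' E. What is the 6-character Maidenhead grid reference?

RN61pc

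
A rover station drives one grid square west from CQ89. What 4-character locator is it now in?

CQ79

Longitude square 8; −1 → 7.
The latitude characters are unchanged.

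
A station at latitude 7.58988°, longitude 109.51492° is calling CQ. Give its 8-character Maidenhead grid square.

Add 180° to longitude and 90° to latitude: 289.51492, 97.58988.
Field: 289.51492/20 → 14 → O, 97.58988/10 → 9 → J; chars OJ.
Square: 9.51492/2 → 4, 7.58988/1 → 7; chars 47.
Subsquare: 1.51492/0.0833333 → 18 → s, 0.58988/0.0416667 → 14 → o; chars so.
Extended square: 0.01492/0.00833333 → 1, 0.00655/0.00416667 → 1; chars 11.

OJ47so11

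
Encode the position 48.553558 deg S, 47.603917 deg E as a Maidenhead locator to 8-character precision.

Offset from 180°W / 90°S: lon 227.60392°, lat 41.44644°.
Field (20°×10°, letters A–R): 227.60392/20 → 11 → L, 41.44644/10 → 4 → E; chars LE.
Square (2°×1°, digits 0–9): 7.60392/2 → 3, 1.44644/1 → 1; chars 31.
Subsquare (5′×2.5′, letters a–x): 1.60392/0.0833333 → 19 → t, 0.44644/0.0416667 → 10 → k; chars tk.
Extended square (30″×15″, digits 0–9): 0.02058/0.00833333 → 2, 0.02978/0.00416667 → 7; chars 27.

LE31tk27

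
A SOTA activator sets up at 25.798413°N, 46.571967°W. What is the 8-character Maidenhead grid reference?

GL65rt11

Offset from 180°W / 90°S: lon 133.42803°, lat 115.79841°.
Field: lon ⌊133.42803/20⌋ = 6 → G; lat ⌊115.79841/10⌋ = 11 → L.
Square: lon ⌊13.42803/2⌋ = 6; lat ⌊5.79841/1⌋ = 5.
Subsquare: lon ⌊1.42803/0.0833333⌋ = 17 → r; lat ⌊0.79841/0.0416667⌋ = 19 → t.
Extended square: lon ⌊0.01137/0.00833333⌋ = 1; lat ⌊0.00675/0.00416667⌋ = 1.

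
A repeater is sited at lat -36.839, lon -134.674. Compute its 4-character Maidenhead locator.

CF23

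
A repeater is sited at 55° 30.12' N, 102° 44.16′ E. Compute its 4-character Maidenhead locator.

OO15

Shift to the Maidenhead origin (180°W, 90°S): lon 282.74, lat 145.50.
Field: lon ⌊282.74/20⌋ = 14 → O; lat ⌊145.50/10⌋ = 14 → O.
Square: lon ⌊2.74/2⌋ = 1; lat ⌊5.50/1⌋ = 5.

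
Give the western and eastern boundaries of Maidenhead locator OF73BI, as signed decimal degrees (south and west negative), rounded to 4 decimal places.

114.0833, 114.1667

Field O=14, F=5: +14·20° lon, +5·10° lat → SW at lon 100°, lat -40°.
Square 7, 3: +7·2° lon, +3·1° lat → SW at lon 114°, lat -37°.
Subsquare b=1, i=8: +1·0.0833333° lon, +8·0.0416667° lat → SW at lon 114.083°, lat -36.6667°.
Cell spans 0.0833333° lon × 0.0416667° lat.
west 114.0833, east 114.1667.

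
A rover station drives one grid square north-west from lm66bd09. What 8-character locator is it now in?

Longitude extended square 0; −1 → -1, wraps to 9, carry into subsquare.
Longitude subsquare b = 1; −1 → 0 = a.
Latitude extended square 9; +1 → 10, wraps to 0, carry into subsquare.
Latitude subsquare d = 3; +1 → 4 = e.

LM66ae90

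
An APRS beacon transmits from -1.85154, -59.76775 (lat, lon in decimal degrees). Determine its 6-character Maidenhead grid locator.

GI08cd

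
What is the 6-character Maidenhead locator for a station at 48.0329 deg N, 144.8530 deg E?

Offset from 180°W / 90°S: lon 324.8530°, lat 138.0329°.
Field: lon ⌊324.8530/20⌋ = 16 → Q; lat ⌊138.0329/10⌋ = 13 → N.
Square: lon ⌊4.8530/2⌋ = 2; lat ⌊8.0329/1⌋ = 8.
Subsquare: lon ⌊0.8530/0.0833333⌋ = 10 → k; lat ⌊0.0329/0.0416667⌋ = 0 → a.

QN28ka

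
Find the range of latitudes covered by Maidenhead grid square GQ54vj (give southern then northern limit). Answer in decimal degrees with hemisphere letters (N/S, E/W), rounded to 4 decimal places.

Field G=6, Q=16: +6·20° lon, +16·10° lat → SW at lon -60°, lat 70°.
Square 5, 4: +5·2° lon, +4·1° lat → SW at lon -50°, lat 74°.
Subsquare v=21, j=9: +21·0.0833333° lon, +9·0.0416667° lat → SW at lon -48.25°, lat 74.375°.
Cell spans 0.0833333° lon × 0.0416667° lat.
south 74.3750° N, north 74.4167° N.

74.3750° N, 74.4167° N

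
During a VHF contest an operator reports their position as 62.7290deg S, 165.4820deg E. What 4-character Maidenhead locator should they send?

RC27

Add 180° to longitude and 90° to latitude: 345.48, 27.27.
Field: 345.48/20 → 17 → R, 27.27/10 → 2 → C; chars RC.
Square: 5.48/2 → 2, 7.27/1 → 7; chars 27.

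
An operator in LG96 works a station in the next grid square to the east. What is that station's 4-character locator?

MG06

Longitude square 9; +1 → 10, wraps to 0, carry into field.
Longitude field L = 11; +1 → 12 = M.
The latitude characters are unchanged.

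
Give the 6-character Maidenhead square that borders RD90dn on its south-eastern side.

RD90em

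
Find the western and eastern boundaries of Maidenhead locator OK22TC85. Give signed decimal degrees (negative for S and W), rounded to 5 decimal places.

Field O=14, K=10: +14·20° lon, +10·10° lat → SW at lon 100°, lat 10°.
Square 2, 2: +2·2° lon, +2·1° lat → SW at lon 104°, lat 12°.
Subsquare t=19, c=2: +19·0.0833333° lon, +2·0.0416667° lat → SW at lon 105.583°, lat 12.0833°.
Extended square 8, 5: +8·0.00833333° lon, +5·0.00416667° lat → SW at lon 105.65°, lat 12.1042°.
Cell spans 0.00833333° lon × 0.00416667° lat.
west 105.65000, east 105.65833.

105.65000, 105.65833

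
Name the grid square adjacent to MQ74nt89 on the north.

Latitude extended square 9; +1 → 10, wraps to 0, carry into subsquare.
Latitude subsquare t = 19; +1 → 20 = u.
The longitude characters are unchanged.

MQ74nu80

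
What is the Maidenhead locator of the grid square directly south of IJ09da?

IJ08dx

Latitude subsquare a = 0; −1 → -1, wraps to 23 = x, carry into square.
Latitude square 9; −1 → 8.
The longitude characters are unchanged.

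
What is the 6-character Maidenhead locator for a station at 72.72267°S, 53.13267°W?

Shift to the Maidenhead origin (180°W, 90°S): lon 126.8673, lat 17.2773.
Field: 126.8673/20 → 6 → G, 17.2773/10 → 1 → B; chars GB.
Square: 6.8673/2 → 3, 7.2773/1 → 7; chars 37.
Subsquare: 0.8673/0.0833333 → 10 → k, 0.2773/0.0416667 → 6 → g; chars kg.

GB37kg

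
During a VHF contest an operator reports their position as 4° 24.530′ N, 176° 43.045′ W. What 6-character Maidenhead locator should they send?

Add 180° to longitude and 90° to latitude: 3.2826, 94.4088.
Field: lon ⌊3.2826/20⌋ = 0 → A; lat ⌊94.4088/10⌋ = 9 → J.
Square: lon ⌊3.2826/2⌋ = 1; lat ⌊4.4088/1⌋ = 4.
Subsquare: lon ⌊1.2826/0.0833333⌋ = 15 → p; lat ⌊0.4088/0.0416667⌋ = 9 → j.

AJ14pj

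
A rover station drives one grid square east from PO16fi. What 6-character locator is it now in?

PO16gi

Longitude subsquare f = 5; +1 → 6 = g.
The latitude characters are unchanged.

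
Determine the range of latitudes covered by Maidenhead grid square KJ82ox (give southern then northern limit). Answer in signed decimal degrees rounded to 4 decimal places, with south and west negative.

2.9583, 3.0000

Field K=10, J=9: +10·20° lon, +9·10° lat → SW at lon 20°, lat 0°.
Square 8, 2: +8·2° lon, +2·1° lat → SW at lon 36°, lat 2°.
Subsquare o=14, x=23: +14·0.0833333° lon, +23·0.0416667° lat → SW at lon 37.1667°, lat 2.95833°.
Cell spans 0.0833333° lon × 0.0416667° lat.
south 2.9583, north 3.0000.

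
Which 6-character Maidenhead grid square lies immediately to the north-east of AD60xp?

Longitude subsquare x = 23; +1 → 24, wraps to 0 = a, carry into square.
Longitude square 6; +1 → 7.
Latitude subsquare p = 15; +1 → 16 = q.

AD70aq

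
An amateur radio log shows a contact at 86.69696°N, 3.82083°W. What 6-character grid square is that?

IR86cq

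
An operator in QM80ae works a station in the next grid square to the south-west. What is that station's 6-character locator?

QM70xd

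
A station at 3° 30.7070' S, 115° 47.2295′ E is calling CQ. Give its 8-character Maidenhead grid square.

Offset from 180°W / 90°S: lon 295.78716°, lat 86.48822°.
Field (20°×10°, letters A–R): lon ⌊295.78716/20⌋ = 14 → O; lat ⌊86.48822/10⌋ = 8 → I.
Square (2°×1°, digits 0–9): lon ⌊15.78716/2⌋ = 7; lat ⌊6.48822/1⌋ = 6.
Subsquare (5′×2.5′, letters a–x): lon ⌊1.78716/0.0833333⌋ = 21 → v; lat ⌊0.48822/0.0416667⌋ = 11 → l.
Extended square (30″×15″, digits 0–9): lon ⌊0.03716/0.00833333⌋ = 4; lat ⌊0.02988/0.00416667⌋ = 7.

OI76vl47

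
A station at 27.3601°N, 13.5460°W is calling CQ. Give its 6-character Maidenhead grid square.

Add 180° to longitude and 90° to latitude: 166.4540, 117.3601.
Field: 166.4540/20 → 8 → I, 117.3601/10 → 11 → L; chars IL.
Square: 6.4540/2 → 3, 7.3601/1 → 7; chars 37.
Subsquare: 0.4540/0.0833333 → 5 → f, 0.3601/0.0416667 → 8 → i; chars fi.

IL37fi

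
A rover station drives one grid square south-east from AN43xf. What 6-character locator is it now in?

AN53ae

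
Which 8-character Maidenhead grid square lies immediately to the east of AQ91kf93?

AQ91lf03

Longitude extended square 9; +1 → 10, wraps to 0, carry into subsquare.
Longitude subsquare k = 10; +1 → 11 = l.
The latitude characters are unchanged.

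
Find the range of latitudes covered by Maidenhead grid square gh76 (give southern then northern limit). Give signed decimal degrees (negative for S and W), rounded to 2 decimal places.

-14.00, -13.00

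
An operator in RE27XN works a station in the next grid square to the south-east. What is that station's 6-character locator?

RE37am

Longitude subsquare x = 23; +1 → 24, wraps to 0 = a, carry into square.
Longitude square 2; +1 → 3.
Latitude subsquare n = 13; −1 → 12 = m.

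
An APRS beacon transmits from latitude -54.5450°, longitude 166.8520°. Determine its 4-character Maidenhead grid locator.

RD35

Add 180° to longitude and 90° to latitude: 346.85, 35.45.
Field: 346.85/20 → 17 → R, 35.45/10 → 3 → D; chars RD.
Square: 6.85/2 → 3, 5.45/1 → 5; chars 35.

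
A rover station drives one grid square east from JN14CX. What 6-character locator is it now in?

JN14dx

Longitude subsquare c = 2; +1 → 3 = d.
The latitude characters are unchanged.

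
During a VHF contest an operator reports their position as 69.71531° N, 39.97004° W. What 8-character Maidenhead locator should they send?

HP09ar31

Offset from 180°W / 90°S: lon 140.02996°, lat 159.71531°.
Field: 140.02996/20 → 7 → H, 159.71531/10 → 15 → P; chars HP.
Square: 0.02996/2 → 0, 9.71531/1 → 9; chars 09.
Subsquare: 0.02996/0.0833333 → 0 → a, 0.71531/0.0416667 → 17 → r; chars ar.
Extended square: 0.02996/0.00833333 → 3, 0.00698/0.00416667 → 1; chars 31.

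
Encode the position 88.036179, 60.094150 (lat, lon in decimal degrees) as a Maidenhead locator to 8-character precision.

MR08ba18

Offset from 180°W / 90°S: lon 240.09415°, lat 178.03618°.
Field: 240.09415/20 → 12 → M, 178.03618/10 → 17 → R; chars MR.
Square: 0.09415/2 → 0, 8.03618/1 → 8; chars 08.
Subsquare: 0.09415/0.0833333 → 1 → b, 0.03618/0.0416667 → 0 → a; chars ba.
Extended square: 0.01082/0.00833333 → 1, 0.03618/0.00416667 → 8; chars 18.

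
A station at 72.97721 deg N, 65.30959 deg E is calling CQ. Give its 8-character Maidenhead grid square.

MQ22px74

Offset from 180°W / 90°S: lon 245.30959°, lat 162.97721°.
Field (20°×10°, letters A–R): lon ⌊245.30959/20⌋ = 12 → M; lat ⌊162.97721/10⌋ = 16 → Q.
Square (2°×1°, digits 0–9): lon ⌊5.30959/2⌋ = 2; lat ⌊2.97721/1⌋ = 2.
Subsquare (5′×2.5′, letters a–x): lon ⌊1.30959/0.0833333⌋ = 15 → p; lat ⌊0.97721/0.0416667⌋ = 23 → x.
Extended square (30″×15″, digits 0–9): lon ⌊0.05959/0.00833333⌋ = 7; lat ⌊0.01888/0.00416667⌋ = 4.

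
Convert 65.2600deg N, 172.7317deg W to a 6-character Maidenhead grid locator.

AP35pg

Add 180° to longitude and 90° to latitude: 7.2683, 155.2600.
Field: lon ⌊7.2683/20⌋ = 0 → A; lat ⌊155.2600/10⌋ = 15 → P.
Square: lon ⌊7.2683/2⌋ = 3; lat ⌊5.2600/1⌋ = 5.
Subsquare: lon ⌊1.2683/0.0833333⌋ = 15 → p; lat ⌊0.2600/0.0416667⌋ = 6 → g.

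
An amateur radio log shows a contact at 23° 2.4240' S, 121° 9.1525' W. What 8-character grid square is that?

Shift to the Maidenhead origin (180°W, 90°S): lon 58.84746, lat 66.95960.
Field: 58.84746/20 → 2 → C, 66.95960/10 → 6 → G; chars CG.
Square: 18.84746/2 → 9, 6.95960/1 → 6; chars 96.
Subsquare: 0.84746/0.0833333 → 10 → k, 0.95960/0.0416667 → 23 → x; chars kx.
Extended square: 0.01413/0.00833333 → 1, 0.00127/0.00416667 → 0; chars 10.

CG96kx10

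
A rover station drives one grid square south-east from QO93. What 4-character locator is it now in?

RO02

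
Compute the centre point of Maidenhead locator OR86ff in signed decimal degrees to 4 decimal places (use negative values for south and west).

86.2292, 116.4583

Field O=14, R=17: +14·20° lon, +17·10° lat → SW at lon 100°, lat 80°.
Square 8, 6: +8·2° lon, +6·1° lat → SW at lon 116°, lat 86°.
Subsquare f=5, f=5: +5·0.0833333° lon, +5·0.0416667° lat → SW at lon 116.417°, lat 86.2083°.
Cell spans 0.0833333° lon × 0.0416667° lat. Centre is SW corner plus half of each.
latitude 86.2292, longitude 116.4583.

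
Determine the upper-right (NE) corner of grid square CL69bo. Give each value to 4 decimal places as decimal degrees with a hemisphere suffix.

Field C=2, L=11: +2·20° lon, +11·10° lat → SW at lon -140°, lat 20°.
Square 6, 9: +6·2° lon, +9·1° lat → SW at lon -128°, lat 29°.
Subsquare b=1, o=14: +1·0.0833333° lon, +14·0.0416667° lat → SW at lon -127.917°, lat 29.5833°.
Cell spans 0.0833333° lon × 0.0416667° lat. NE corner is SW corner plus one full cell.
latitude 29.6250° N, longitude 127.8333° W.

29.6250° N, 127.8333° W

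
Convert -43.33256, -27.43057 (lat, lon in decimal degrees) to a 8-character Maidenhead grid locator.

HE66gq80

Add 180° to longitude and 90° to latitude: 152.56943, 46.66744.
Field: lon ⌊152.56943/20⌋ = 7 → H; lat ⌊46.66744/10⌋ = 4 → E.
Square: lon ⌊12.56943/2⌋ = 6; lat ⌊6.66744/1⌋ = 6.
Subsquare: lon ⌊0.56943/0.0833333⌋ = 6 → g; lat ⌊0.66744/0.0416667⌋ = 16 → q.
Extended square: lon ⌊0.06943/0.00833333⌋ = 8; lat ⌊0.00077/0.00416667⌋ = 0.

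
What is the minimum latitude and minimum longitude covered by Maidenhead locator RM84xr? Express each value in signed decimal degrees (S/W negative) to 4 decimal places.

Field R=17, M=12: +17·20° lon, +12·10° lat → SW at lon 160°, lat 30°.
Square 8, 4: +8·2° lon, +4·1° lat → SW at lon 176°, lat 34°.
Subsquare x=23, r=17: +23·0.0833333° lon, +17·0.0416667° lat → SW at lon 177.917°, lat 34.7083°.
latitude 34.7083, longitude 177.9167.

34.7083, 177.9167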